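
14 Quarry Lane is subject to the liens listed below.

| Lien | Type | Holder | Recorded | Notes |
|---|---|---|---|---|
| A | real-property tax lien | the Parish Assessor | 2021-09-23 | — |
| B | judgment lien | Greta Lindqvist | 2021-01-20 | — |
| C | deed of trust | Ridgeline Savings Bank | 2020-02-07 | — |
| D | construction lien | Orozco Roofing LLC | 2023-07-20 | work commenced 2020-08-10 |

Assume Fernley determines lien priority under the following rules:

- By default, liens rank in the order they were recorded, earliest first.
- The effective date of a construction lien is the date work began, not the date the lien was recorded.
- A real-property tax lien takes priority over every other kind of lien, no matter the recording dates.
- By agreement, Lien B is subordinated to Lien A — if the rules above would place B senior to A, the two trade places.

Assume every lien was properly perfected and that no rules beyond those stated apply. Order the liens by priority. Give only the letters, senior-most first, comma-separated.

A, C, D, B

Effective dates after the stated exceptions: D is treated as recorded 2020-08-10, the work-commencement date.
As a real-property tax lien, A is senior to every other lien.
Ordering the rest by effective date: C (2020-02-07), D (2020-08-10), B (2021-01-20).
Since B is not senior to A, the subordination leaves the order unchanged.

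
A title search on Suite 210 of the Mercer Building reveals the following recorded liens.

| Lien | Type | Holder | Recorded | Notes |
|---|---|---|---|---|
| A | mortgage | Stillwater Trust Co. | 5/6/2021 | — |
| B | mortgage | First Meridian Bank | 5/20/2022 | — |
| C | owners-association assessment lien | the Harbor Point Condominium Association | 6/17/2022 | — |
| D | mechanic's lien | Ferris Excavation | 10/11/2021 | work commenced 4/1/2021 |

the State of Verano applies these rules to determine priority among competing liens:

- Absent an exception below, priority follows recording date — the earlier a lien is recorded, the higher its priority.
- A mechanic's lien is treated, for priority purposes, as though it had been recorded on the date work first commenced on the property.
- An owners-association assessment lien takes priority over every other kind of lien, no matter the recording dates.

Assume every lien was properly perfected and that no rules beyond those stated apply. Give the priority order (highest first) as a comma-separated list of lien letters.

C, D, A, B

Adjusting effective dates: D relates back to 4/1/2021 (work commenced).
C is an owners-association assessment lien, so it outranks all other liens regardless of date.
Ordering the rest by effective date: D (4/1/2021), A (5/6/2021), B (5/20/2022).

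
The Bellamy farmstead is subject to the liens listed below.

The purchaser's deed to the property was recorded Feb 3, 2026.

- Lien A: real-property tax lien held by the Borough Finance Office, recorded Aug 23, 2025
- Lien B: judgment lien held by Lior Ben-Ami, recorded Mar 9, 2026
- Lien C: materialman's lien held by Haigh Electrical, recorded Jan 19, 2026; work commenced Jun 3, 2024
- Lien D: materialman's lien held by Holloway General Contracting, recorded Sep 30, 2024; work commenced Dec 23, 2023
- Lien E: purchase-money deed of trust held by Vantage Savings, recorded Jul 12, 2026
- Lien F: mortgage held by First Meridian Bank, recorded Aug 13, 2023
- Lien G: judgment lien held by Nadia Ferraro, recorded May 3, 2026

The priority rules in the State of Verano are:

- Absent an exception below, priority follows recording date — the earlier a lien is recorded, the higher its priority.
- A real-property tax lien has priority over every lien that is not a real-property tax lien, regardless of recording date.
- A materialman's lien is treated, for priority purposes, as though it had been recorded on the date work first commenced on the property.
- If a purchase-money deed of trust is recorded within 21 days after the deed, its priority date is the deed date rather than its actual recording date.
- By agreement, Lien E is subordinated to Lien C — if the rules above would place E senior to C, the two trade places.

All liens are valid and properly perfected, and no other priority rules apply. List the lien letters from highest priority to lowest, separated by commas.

A, F, D, C, B, G, E

Effective dates after the stated exceptions: C's effective date is Jun 3, 2024, when work began; D relates back to Dec 23, 2023 (work commenced); E was recorded 159 days after the deed — beyond 21 days — so no relation-back applies.
A, as a real-property tax lien, has superpriority and ranks first.
Ordering the rest by effective date: F (Aug 13, 2023), D (Dec 23, 2023), C (Jun 3, 2024), B (Mar 9, 2026), G (May 3, 2026), E (Jul 12, 2026).
E is already junior to C, so the subordination agreement changes nothing.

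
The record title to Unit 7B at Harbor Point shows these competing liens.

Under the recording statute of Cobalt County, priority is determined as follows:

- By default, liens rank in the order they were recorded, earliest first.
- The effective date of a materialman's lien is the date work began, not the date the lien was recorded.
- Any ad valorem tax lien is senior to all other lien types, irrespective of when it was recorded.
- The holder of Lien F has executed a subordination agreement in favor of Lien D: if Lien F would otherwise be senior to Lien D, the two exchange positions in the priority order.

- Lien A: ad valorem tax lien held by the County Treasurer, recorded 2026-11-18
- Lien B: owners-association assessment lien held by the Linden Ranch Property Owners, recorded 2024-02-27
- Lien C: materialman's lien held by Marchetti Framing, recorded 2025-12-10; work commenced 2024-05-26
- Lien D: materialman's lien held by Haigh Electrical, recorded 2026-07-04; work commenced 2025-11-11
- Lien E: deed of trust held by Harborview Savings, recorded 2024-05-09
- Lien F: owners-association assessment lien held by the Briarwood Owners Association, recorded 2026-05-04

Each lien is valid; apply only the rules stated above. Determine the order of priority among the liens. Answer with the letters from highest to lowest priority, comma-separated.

A, B, E, C, D, F

First, effective dates: C is treated as recorded 2024-05-26, the work-commencement date; D is treated as recorded 2025-11-11, the work-commencement date.
A is an ad valorem tax lien, so it outranks all other liens regardless of date.
Among the remaining liens, by effective date: B (2024-02-27), E (2024-05-09), C (2024-05-26), D (2025-11-11), F (2026-05-04).
Since F is not senior to D, the subordination leaves the order unchanged.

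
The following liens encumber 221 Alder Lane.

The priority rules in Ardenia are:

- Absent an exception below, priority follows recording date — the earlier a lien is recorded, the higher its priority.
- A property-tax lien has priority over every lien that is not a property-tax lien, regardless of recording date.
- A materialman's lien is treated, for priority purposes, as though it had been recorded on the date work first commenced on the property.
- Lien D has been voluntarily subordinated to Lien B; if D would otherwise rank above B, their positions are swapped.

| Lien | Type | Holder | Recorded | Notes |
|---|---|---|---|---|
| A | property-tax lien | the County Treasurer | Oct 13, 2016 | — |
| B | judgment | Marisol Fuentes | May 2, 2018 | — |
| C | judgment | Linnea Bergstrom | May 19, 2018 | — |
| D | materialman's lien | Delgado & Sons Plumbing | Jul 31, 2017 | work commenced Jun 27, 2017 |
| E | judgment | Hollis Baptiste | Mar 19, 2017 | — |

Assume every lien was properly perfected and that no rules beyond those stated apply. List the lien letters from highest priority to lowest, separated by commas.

A, E, B, D, C

First, effective dates: D is treated as recorded Jun 27, 2017, the work-commencement date.
As a property-tax lien, A is senior to every other lien.
Among the remaining liens, by effective date: E (Mar 19, 2017), D (Jun 27, 2017), B (May 2, 2018), C (May 19, 2018).
D is senior to B before the subordination, so the two trade places.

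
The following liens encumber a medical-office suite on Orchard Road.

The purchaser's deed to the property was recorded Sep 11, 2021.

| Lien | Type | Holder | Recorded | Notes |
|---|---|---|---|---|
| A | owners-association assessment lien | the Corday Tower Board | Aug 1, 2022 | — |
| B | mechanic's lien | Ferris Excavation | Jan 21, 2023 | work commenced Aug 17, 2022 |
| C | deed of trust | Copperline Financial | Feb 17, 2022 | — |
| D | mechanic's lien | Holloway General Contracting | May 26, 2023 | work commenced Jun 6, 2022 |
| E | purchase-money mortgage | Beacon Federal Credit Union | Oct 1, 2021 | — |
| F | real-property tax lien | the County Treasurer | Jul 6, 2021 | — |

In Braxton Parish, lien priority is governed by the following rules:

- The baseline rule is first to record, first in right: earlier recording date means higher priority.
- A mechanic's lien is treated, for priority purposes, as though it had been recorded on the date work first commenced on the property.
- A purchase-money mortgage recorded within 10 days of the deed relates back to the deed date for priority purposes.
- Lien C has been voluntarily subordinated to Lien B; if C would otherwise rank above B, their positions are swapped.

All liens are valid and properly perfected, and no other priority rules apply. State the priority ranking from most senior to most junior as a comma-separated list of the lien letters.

F, E, B, D, A, C

First, effective dates: B relates back to Aug 17, 2022 (work commenced); D is treated as recorded Jun 6, 2022, the work-commencement date; E was recorded 20 days after the deed, outside the 10-day window, so it keeps its recording date.
Ordering by effective date: F (Jul 6, 2021), E (Oct 1, 2021), C (Feb 17, 2022), D (Jun 6, 2022), A (Aug 1, 2022), B (Aug 17, 2022).
C would otherwise be senior to B, so under the subordination agreement C and B exchange positions.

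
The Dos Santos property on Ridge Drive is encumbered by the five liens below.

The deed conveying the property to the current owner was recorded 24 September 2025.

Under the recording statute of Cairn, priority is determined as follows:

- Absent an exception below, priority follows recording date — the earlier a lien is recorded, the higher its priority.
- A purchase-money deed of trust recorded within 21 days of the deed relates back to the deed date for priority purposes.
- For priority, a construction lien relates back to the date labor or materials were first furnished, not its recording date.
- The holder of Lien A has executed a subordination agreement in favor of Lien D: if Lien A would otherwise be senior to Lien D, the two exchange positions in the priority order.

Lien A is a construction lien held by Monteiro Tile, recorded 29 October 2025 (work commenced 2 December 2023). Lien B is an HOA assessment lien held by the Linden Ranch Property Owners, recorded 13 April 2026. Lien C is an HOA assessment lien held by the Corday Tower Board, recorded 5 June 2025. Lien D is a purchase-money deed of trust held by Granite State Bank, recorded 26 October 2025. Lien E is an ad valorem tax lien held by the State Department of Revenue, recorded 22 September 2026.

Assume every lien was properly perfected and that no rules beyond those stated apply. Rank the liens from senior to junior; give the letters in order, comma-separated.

First, effective dates: A's effective date is 2 December 2023, when work began; D was recorded 32 days after the deed, outside the 21-day window, so it keeps its recording date.
By effective date: A (2 December 2023), C (5 June 2025), D (26 October 2025), B (13 April 2026), E (22 September 2026).
A is senior to D before the subordination, so the two trade places.

D, C, A, B, E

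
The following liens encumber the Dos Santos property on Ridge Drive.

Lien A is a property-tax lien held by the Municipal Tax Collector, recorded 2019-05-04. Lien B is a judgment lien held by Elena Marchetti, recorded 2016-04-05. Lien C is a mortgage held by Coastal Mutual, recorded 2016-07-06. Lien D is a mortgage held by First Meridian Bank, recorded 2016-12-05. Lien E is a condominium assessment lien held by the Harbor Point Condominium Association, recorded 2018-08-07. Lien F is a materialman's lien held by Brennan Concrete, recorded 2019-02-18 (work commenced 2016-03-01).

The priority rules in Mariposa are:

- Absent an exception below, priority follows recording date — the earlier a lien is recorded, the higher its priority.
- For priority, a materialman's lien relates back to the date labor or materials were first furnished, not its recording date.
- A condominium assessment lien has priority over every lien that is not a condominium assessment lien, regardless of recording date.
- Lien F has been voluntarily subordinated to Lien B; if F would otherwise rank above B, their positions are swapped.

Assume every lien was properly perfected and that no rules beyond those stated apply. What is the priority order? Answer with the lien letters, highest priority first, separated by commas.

Effective dates after the stated exceptions: F is treated as recorded 2016-03-01, the work-commencement date.
E is a condominium assessment lien and takes priority over every other lien.
Remaining liens by effective date: F (2016-03-01), B (2016-04-05), C (2016-07-06), D (2016-12-05), A (2019-05-04).
Because F would otherwise rank above B, the subordination swaps them.

E, B, F, C, D, A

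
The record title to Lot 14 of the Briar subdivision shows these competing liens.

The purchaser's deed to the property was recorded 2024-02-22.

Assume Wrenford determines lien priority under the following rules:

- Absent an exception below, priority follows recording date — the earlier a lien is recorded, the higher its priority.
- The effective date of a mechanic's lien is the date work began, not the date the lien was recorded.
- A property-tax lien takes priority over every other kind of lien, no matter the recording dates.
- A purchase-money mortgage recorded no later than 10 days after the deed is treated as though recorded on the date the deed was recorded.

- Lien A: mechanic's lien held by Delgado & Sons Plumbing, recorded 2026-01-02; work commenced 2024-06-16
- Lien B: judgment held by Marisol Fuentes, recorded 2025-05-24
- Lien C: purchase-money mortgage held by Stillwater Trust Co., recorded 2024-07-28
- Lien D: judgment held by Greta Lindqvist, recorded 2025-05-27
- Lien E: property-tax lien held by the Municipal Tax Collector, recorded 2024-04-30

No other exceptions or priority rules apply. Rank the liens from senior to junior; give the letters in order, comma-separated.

Adjusting effective dates: A is treated as recorded 2024-06-16, the work-commencement date; C was recorded 157 days after the deed — beyond 10 days — so no relation-back applies.
E is a property-tax lien, so it outranks all other liens regardless of date.
Ordering the rest by effective date: A (2024-06-16), C (2024-07-28), B (2025-05-24), D (2025-05-27).

E, A, C, B, D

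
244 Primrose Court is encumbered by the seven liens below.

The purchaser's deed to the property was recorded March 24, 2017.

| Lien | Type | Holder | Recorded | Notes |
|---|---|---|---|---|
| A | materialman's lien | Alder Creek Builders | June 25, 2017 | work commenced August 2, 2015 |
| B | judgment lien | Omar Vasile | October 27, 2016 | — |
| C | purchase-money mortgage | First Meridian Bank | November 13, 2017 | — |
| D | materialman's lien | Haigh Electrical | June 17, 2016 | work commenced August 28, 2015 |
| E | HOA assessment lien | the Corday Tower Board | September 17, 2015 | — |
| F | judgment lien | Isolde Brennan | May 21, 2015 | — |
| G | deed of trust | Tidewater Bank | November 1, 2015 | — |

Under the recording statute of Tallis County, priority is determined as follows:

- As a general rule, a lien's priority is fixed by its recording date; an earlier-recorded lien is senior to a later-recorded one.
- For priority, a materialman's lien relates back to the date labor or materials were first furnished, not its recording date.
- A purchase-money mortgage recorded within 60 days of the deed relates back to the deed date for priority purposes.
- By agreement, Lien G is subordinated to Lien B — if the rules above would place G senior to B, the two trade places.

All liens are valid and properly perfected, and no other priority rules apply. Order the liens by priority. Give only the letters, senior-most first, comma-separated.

First, effective dates: A's effective date is August 2, 2015, when work began; C was recorded 234 days after the deed, outside the 60-day window, so it keeps its recording date; D is treated as recorded August 28, 2015, the work-commencement date.
By effective date: F (May 21, 2015), A (August 2, 2015), D (August 28, 2015), E (September 17, 2015), G (November 1, 2015), B (October 27, 2016), C (November 13, 2017).
Because G would otherwise rank above B, the subordination swaps them.

F, A, D, E, B, G, C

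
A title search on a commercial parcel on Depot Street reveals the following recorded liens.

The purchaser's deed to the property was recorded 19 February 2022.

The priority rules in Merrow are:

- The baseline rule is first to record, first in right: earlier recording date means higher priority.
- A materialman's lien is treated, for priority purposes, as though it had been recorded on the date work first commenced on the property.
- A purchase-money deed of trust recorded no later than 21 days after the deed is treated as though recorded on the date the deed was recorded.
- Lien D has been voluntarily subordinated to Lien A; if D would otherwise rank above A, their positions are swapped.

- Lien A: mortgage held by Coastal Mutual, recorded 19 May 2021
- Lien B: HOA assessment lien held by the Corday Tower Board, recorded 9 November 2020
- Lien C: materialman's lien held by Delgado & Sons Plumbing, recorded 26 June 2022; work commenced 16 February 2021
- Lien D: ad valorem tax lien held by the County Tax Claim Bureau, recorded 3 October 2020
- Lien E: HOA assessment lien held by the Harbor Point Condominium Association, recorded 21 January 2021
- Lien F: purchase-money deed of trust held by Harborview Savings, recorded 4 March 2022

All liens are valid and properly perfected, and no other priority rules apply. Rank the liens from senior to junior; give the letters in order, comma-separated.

Effective dates after the stated exceptions: C's effective date is 16 February 2021, when work began; F's effective date is the deed date, 19 February 2022.
Ordering by effective date: D (3 October 2020), B (9 November 2020), E (21 January 2021), C (16 February 2021), A (19 May 2021), F (19 February 2022).
The subordination applies — D was senior to A — so D and A swap.

A, B, E, C, D, F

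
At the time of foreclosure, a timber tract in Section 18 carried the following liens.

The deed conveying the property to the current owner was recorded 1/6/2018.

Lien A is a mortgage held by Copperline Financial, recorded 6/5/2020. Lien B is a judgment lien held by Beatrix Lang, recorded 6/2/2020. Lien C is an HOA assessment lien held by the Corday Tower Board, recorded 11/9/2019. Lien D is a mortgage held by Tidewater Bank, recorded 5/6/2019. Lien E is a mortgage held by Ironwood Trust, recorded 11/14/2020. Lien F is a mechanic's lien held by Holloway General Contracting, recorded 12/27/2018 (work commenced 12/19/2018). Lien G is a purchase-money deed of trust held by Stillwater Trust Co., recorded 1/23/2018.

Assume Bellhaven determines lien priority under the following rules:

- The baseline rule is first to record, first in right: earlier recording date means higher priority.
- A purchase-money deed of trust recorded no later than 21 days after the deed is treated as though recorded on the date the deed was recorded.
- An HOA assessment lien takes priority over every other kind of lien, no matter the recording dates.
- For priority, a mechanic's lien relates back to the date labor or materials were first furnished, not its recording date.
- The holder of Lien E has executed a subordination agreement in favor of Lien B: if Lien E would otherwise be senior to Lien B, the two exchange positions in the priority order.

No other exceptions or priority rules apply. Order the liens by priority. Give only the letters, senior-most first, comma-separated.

First, effective dates: F relates back to 12/19/2018 (work commenced); G was recorded within the 21-day window, so its effective date is the deed date 1/6/2018.
C, as an HOA assessment lien, has superpriority and ranks first.
Among the remaining liens, by effective date: G (1/6/2018), F (12/19/2018), D (5/6/2019), B (6/2/2020), A (6/5/2020), E (11/14/2020).
Since E is not senior to B, the subordination leaves the order unchanged.

C, G, F, D, B, A, E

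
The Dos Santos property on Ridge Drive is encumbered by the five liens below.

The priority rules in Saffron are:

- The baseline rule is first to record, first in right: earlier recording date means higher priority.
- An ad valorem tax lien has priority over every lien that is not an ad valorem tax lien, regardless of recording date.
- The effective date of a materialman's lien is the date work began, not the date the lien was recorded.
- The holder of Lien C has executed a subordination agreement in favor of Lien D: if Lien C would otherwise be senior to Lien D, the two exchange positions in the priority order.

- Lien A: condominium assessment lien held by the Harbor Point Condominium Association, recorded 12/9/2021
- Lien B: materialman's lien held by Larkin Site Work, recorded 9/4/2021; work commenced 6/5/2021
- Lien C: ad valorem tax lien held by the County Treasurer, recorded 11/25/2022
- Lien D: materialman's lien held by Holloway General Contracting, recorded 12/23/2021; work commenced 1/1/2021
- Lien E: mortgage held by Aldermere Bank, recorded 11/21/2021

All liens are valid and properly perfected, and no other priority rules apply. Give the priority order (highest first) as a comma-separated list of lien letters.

First, effective dates: B is treated as recorded 6/5/2021, the work-commencement date; D is treated as recorded 1/1/2021, the work-commencement date.
C, as an ad valorem tax lien, has superpriority and ranks first.
Ordering the rest by effective date: D (1/1/2021), B (6/5/2021), E (11/21/2021), A (12/9/2021).
C is senior to D before the subordination, so the two trade places.

D, C, B, E, A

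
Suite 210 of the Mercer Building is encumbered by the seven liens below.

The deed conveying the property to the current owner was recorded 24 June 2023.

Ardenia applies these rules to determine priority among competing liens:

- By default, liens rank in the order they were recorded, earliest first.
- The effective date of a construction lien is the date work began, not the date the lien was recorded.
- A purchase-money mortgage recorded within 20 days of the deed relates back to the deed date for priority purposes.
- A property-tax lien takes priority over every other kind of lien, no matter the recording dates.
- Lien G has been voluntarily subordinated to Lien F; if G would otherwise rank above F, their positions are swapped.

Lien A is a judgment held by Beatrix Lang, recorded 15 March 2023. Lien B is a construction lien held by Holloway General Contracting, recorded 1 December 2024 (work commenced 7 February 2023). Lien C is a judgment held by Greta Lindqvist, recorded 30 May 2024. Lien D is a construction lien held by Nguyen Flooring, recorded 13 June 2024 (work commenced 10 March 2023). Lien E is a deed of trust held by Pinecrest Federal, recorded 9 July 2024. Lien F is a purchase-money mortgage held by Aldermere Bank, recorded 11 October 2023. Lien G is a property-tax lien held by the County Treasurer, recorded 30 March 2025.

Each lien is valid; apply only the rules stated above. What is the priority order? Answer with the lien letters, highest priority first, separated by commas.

First, effective dates: B's effective date is 7 February 2023, when work began; D's effective date is 10 March 2023, when work began; F was recorded 109 days after the deed, outside the 20-day window, so it keeps its recording date.
G is a property-tax lien, so it outranks all other liens regardless of date.
Ordering the rest by effective date: B (7 February 2023), D (10 March 2023), A (15 March 2023), F (11 October 2023), C (30 May 2024), E (9 July 2024).
G is senior to F before the subordination, so the two trade places.

F, B, D, A, G, C, E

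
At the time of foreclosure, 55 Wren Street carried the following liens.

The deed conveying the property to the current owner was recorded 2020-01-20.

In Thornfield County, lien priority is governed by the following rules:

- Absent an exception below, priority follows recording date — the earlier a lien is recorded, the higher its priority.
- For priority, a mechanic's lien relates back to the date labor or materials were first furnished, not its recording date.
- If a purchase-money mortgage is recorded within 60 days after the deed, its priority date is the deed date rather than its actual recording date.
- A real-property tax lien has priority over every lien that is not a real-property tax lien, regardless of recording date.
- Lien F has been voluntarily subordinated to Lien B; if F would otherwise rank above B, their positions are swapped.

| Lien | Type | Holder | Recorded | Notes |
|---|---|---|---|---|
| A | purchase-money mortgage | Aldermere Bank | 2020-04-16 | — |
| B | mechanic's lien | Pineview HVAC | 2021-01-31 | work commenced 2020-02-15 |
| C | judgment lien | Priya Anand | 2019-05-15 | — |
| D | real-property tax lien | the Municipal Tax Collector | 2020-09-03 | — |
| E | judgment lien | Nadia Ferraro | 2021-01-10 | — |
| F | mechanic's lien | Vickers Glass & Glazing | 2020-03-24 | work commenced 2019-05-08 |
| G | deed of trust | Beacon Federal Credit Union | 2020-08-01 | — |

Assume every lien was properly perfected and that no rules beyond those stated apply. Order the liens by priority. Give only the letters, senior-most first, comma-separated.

Effective dates: A missed the 60-day window (87 days after the deed), so its recording date stands; B relates back to 2020-02-15 (work commenced); F relates back to 2019-05-08 (work commenced).
D, as a real-property tax lien, has superpriority and ranks first.
Among the remaining liens, by effective date: F (2019-05-08), C (2019-05-15), B (2020-02-15), A (2020-04-16), G (2020-08-01), E (2021-01-10).
The subordination applies — F was senior to B — so F and B swap.

D, B, C, F, A, G, E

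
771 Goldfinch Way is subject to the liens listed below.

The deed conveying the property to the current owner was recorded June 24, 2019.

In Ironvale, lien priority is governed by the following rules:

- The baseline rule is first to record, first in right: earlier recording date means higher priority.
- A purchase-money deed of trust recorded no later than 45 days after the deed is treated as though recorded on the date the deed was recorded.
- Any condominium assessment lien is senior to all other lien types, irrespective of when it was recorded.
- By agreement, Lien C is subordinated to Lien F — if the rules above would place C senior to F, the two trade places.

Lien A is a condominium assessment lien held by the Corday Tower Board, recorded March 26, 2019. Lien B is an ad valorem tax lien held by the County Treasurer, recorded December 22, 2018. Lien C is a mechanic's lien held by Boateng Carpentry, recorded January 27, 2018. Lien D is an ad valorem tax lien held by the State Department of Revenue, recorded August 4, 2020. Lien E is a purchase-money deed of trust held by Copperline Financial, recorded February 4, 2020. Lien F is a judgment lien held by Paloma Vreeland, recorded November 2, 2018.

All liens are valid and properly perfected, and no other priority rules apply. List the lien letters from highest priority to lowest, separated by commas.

First, effective dates: E missed the 45-day window (225 days after the deed), so its recording date stands.
A, as a condominium assessment lien, has superpriority and ranks first.
Ordering the rest by effective date: C (January 27, 2018), F (November 2, 2018), B (December 22, 2018), E (February 4, 2020), D (August 4, 2020).
C would otherwise be senior to F, so under the subordination agreement C and F exchange positions.

A, F, C, B, E, D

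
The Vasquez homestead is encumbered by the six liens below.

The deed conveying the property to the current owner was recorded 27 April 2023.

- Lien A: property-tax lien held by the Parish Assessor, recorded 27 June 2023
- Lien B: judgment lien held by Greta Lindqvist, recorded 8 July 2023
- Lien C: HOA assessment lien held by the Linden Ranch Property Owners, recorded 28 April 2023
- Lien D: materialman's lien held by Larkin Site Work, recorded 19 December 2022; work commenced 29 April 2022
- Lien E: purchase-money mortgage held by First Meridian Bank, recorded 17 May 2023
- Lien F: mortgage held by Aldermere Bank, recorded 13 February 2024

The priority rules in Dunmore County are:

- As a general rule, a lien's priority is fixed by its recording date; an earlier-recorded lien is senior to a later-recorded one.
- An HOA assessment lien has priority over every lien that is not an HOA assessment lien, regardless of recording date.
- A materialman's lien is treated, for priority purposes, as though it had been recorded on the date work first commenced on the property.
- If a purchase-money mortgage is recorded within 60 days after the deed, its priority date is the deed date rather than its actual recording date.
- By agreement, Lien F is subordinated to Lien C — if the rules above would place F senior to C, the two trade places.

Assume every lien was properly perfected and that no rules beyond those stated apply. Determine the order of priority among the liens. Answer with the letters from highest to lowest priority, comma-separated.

C, D, E, A, B, F

Effective dates: D is treated as recorded 29 April 2022, the work-commencement date; E relates back to the deed date 27 April 2023.
As an HOA assessment lien, C is senior to every other lien.
The other liens, earliest effective date first: D (29 April 2022), E (27 April 2023), A (27 June 2023), B (8 July 2023), F (13 February 2024).
F is already junior to C, so the subordination agreement changes nothing.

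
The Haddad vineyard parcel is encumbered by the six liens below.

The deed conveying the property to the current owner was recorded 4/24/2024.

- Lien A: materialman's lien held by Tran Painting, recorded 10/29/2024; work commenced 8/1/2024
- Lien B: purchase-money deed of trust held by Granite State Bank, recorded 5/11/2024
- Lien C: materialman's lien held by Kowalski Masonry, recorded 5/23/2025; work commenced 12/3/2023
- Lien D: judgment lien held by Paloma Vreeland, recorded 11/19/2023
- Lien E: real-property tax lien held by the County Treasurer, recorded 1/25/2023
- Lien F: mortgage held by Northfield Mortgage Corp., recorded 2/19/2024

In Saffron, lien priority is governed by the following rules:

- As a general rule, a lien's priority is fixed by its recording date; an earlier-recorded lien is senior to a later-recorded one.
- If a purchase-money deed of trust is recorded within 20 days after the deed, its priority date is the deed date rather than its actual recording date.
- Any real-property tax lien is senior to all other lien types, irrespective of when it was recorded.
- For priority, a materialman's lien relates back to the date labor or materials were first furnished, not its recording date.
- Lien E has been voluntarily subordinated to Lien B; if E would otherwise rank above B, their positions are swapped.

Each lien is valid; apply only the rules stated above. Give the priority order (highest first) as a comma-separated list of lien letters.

Adjusting effective dates: A is treated as recorded 8/1/2024, the work-commencement date; B relates back to the deed date 4/24/2024; C relates back to 12/3/2023 (work commenced).
E, as a real-property tax lien, has superpriority and ranks first.
Among the remaining liens, by effective date: D (11/19/2023), C (12/3/2023), F (2/19/2024), B (4/24/2024), A (8/1/2024).
The subordination applies — E was senior to B — so E and B swap.

B, D, C, F, E, A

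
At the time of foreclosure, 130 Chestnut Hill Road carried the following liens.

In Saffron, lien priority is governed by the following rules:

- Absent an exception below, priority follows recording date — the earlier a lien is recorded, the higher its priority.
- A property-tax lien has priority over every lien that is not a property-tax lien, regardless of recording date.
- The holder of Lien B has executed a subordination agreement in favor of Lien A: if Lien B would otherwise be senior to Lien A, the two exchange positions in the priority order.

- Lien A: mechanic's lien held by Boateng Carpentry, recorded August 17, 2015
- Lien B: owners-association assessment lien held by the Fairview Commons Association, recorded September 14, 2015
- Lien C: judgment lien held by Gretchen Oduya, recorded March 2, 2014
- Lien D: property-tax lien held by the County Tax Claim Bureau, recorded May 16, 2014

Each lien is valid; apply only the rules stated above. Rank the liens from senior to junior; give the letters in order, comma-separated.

D, C, A, B

D, as a property-tax lien, has superpriority and ranks first.
Remaining liens by effective date: C (March 2, 2014), A (August 17, 2015), B (September 14, 2015).
B is already junior to A, so the subordination agreement changes nothing.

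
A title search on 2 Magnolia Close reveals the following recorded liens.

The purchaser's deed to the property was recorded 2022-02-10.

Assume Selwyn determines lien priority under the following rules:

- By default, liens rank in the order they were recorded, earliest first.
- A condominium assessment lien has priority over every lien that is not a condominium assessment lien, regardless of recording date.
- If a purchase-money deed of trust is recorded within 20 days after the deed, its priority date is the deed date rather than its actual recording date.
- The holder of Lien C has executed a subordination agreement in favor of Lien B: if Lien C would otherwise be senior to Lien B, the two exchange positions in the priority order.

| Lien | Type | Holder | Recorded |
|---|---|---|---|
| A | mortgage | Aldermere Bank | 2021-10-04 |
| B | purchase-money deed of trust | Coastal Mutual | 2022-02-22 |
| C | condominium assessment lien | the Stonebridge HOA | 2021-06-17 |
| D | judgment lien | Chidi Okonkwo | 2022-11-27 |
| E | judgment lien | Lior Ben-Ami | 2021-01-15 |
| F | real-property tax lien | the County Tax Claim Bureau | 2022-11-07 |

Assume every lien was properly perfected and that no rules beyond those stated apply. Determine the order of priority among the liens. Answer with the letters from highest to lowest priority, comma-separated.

B, E, A, C, F, D

First, effective dates: B relates back to the deed date 2022-02-10.
C is a condominium assessment lien, so it outranks all other liens regardless of date.
Among the remaining liens, by effective date: E (2021-01-15), A (2021-10-04), B (2022-02-10), F (2022-11-07), D (2022-11-27).
C would otherwise be senior to B, so under the subordination agreement C and B exchange positions.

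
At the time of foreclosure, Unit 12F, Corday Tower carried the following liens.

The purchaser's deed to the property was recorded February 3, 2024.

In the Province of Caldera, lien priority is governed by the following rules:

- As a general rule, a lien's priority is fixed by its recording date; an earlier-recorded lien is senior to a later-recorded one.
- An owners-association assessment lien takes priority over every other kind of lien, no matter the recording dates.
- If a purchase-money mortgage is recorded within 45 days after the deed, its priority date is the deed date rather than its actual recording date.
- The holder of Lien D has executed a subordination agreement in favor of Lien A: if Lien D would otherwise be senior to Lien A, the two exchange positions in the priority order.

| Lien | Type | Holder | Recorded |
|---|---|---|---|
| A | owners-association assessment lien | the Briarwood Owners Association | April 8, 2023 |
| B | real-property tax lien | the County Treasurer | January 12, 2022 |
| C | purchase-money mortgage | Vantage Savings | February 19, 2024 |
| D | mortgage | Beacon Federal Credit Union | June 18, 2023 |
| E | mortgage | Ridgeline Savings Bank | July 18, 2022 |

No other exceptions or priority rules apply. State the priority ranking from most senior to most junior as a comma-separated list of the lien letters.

A, B, E, D, C

Adjusting effective dates: C's effective date is the deed date, February 3, 2024.
A is an owners-association assessment lien and takes priority over every other lien.
Ordering the rest by effective date: B (January 12, 2022), E (July 18, 2022), D (June 18, 2023), C (February 3, 2024).
Since D is not senior to A, the subordination leaves the order unchanged.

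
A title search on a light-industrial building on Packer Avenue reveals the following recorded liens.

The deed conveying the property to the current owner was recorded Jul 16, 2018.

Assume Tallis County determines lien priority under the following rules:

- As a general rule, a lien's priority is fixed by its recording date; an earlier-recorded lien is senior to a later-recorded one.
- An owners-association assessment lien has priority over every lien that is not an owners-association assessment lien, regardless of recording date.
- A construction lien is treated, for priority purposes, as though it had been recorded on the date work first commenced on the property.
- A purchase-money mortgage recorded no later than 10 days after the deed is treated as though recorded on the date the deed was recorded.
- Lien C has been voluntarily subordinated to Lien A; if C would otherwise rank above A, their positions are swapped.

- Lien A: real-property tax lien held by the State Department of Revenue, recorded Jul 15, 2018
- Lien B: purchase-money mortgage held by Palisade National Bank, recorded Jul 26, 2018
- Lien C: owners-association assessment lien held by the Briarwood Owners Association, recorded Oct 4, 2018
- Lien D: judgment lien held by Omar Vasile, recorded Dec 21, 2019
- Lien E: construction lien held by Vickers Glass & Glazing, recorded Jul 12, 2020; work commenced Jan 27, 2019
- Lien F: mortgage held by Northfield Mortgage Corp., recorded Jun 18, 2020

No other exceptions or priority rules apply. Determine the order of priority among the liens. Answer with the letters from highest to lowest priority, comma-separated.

A, C, B, E, D, F

Effective dates after the stated exceptions: B's effective date is the deed date, Jul 16, 2018; E is treated as recorded Jan 27, 2019, the work-commencement date.
C, as an owners-association assessment lien, has superpriority and ranks first.
Remaining liens by effective date: A (Jul 15, 2018), B (Jul 16, 2018), E (Jan 27, 2019), D (Dec 21, 2019), F (Jun 18, 2020).
Because C would otherwise rank above A, the subordination swaps them.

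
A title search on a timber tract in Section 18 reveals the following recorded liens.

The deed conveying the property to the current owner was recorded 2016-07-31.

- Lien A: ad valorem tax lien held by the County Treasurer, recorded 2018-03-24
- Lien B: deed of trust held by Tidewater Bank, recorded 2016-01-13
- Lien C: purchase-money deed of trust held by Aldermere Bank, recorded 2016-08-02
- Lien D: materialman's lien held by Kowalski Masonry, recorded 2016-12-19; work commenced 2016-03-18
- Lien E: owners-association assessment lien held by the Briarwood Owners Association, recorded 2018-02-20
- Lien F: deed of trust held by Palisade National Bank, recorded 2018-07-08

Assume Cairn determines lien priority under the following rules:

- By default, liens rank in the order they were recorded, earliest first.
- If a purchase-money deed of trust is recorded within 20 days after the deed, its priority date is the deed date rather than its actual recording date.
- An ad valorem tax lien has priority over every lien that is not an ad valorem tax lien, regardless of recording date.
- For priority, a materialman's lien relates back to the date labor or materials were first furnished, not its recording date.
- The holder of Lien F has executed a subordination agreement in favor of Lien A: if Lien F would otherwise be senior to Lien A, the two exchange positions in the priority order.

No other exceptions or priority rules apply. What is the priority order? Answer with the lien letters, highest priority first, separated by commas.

A, B, D, C, E, F

Effective dates: C's effective date is the deed date, 2016-07-31; D is treated as recorded 2016-03-18, the work-commencement date.
A, as an ad valorem tax lien, has superpriority and ranks first.
Remaining liens by effective date: B (2016-01-13), D (2016-03-18), C (2016-07-31), E (2018-02-20), F (2018-07-08).
F is already junior to A, so the subordination agreement changes nothing.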